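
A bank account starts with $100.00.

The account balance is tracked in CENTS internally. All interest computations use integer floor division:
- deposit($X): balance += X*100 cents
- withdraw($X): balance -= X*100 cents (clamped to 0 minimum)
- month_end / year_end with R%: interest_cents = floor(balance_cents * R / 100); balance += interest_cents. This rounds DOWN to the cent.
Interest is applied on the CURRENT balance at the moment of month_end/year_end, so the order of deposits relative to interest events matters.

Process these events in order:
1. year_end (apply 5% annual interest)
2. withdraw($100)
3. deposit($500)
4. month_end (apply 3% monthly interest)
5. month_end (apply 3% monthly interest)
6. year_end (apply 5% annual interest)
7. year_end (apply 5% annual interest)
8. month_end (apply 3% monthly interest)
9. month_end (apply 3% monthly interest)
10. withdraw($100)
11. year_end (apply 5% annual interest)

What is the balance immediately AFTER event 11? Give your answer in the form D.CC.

After 1 (year_end (apply 5% annual interest)): balance=$105.00 total_interest=$5.00
After 2 (withdraw($100)): balance=$5.00 total_interest=$5.00
After 3 (deposit($500)): balance=$505.00 total_interest=$5.00
After 4 (month_end (apply 3% monthly interest)): balance=$520.15 total_interest=$20.15
After 5 (month_end (apply 3% monthly interest)): balance=$535.75 total_interest=$35.75
After 6 (year_end (apply 5% annual interest)): balance=$562.53 total_interest=$62.53
After 7 (year_end (apply 5% annual interest)): balance=$590.65 total_interest=$90.65
After 8 (month_end (apply 3% monthly interest)): balance=$608.36 total_interest=$108.36
After 9 (month_end (apply 3% monthly interest)): balance=$626.61 total_interest=$126.61
After 10 (withdraw($100)): balance=$526.61 total_interest=$126.61
After 11 (year_end (apply 5% annual interest)): balance=$552.94 total_interest=$152.94

Answer: 552.94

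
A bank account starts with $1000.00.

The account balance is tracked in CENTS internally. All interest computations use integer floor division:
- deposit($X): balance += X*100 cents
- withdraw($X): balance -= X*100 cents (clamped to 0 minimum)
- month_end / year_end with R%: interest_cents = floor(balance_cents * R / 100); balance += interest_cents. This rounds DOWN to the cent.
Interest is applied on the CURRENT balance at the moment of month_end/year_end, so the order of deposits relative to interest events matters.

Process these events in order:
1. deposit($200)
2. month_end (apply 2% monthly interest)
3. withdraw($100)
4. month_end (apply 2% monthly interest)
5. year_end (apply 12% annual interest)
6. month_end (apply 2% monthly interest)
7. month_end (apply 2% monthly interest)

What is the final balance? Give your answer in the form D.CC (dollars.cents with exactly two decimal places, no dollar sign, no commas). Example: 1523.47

Answer: 1335.92

Derivation:
After 1 (deposit($200)): balance=$1200.00 total_interest=$0.00
After 2 (month_end (apply 2% monthly interest)): balance=$1224.00 total_interest=$24.00
After 3 (withdraw($100)): balance=$1124.00 total_interest=$24.00
After 4 (month_end (apply 2% monthly interest)): balance=$1146.48 total_interest=$46.48
After 5 (year_end (apply 12% annual interest)): balance=$1284.05 total_interest=$184.05
After 6 (month_end (apply 2% monthly interest)): balance=$1309.73 total_interest=$209.73
After 7 (month_end (apply 2% monthly interest)): balance=$1335.92 total_interest=$235.92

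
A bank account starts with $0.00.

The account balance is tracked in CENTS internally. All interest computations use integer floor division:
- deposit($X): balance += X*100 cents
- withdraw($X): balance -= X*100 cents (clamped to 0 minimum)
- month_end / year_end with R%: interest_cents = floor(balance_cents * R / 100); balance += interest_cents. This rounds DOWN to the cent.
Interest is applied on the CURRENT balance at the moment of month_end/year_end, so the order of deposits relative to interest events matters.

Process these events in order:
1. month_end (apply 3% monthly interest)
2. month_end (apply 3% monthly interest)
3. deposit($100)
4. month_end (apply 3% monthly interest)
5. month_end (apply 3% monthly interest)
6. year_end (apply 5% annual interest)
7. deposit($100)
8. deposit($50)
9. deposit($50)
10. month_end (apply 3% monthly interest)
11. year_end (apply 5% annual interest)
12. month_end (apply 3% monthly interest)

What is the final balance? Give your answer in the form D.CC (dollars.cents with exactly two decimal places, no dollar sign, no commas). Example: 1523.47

Answer: 346.86

Derivation:
After 1 (month_end (apply 3% monthly interest)): balance=$0.00 total_interest=$0.00
After 2 (month_end (apply 3% monthly interest)): balance=$0.00 total_interest=$0.00
After 3 (deposit($100)): balance=$100.00 total_interest=$0.00
After 4 (month_end (apply 3% monthly interest)): balance=$103.00 total_interest=$3.00
After 5 (month_end (apply 3% monthly interest)): balance=$106.09 total_interest=$6.09
After 6 (year_end (apply 5% annual interest)): balance=$111.39 total_interest=$11.39
After 7 (deposit($100)): balance=$211.39 total_interest=$11.39
After 8 (deposit($50)): balance=$261.39 total_interest=$11.39
After 9 (deposit($50)): balance=$311.39 total_interest=$11.39
After 10 (month_end (apply 3% monthly interest)): balance=$320.73 total_interest=$20.73
After 11 (year_end (apply 5% annual interest)): balance=$336.76 total_interest=$36.76
After 12 (month_end (apply 3% monthly interest)): balance=$346.86 total_interest=$46.86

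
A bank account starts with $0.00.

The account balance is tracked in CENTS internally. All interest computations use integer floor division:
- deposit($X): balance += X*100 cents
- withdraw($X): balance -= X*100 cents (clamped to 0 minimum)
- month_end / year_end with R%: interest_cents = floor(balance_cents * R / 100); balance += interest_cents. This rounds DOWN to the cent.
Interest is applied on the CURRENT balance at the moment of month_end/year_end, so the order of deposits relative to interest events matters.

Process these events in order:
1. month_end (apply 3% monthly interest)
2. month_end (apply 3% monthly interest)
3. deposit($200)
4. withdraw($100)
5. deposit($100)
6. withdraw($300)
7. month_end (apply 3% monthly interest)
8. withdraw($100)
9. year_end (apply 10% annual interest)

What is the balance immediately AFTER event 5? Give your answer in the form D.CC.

Answer: 200.00

Derivation:
After 1 (month_end (apply 3% monthly interest)): balance=$0.00 total_interest=$0.00
After 2 (month_end (apply 3% monthly interest)): balance=$0.00 total_interest=$0.00
After 3 (deposit($200)): balance=$200.00 total_interest=$0.00
After 4 (withdraw($100)): balance=$100.00 total_interest=$0.00
After 5 (deposit($100)): balance=$200.00 total_interest=$0.00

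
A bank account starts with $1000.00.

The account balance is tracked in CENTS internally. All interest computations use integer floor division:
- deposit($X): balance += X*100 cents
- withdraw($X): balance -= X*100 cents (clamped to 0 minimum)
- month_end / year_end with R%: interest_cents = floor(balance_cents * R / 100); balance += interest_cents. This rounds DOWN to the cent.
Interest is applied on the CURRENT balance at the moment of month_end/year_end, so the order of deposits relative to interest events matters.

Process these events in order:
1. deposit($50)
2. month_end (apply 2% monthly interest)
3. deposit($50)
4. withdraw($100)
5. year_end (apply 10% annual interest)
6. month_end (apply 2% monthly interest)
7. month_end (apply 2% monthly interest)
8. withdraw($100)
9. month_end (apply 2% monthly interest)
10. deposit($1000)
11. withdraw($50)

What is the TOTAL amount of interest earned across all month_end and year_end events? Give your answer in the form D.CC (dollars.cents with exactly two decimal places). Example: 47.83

After 1 (deposit($50)): balance=$1050.00 total_interest=$0.00
After 2 (month_end (apply 2% monthly interest)): balance=$1071.00 total_interest=$21.00
After 3 (deposit($50)): balance=$1121.00 total_interest=$21.00
After 4 (withdraw($100)): balance=$1021.00 total_interest=$21.00
After 5 (year_end (apply 10% annual interest)): balance=$1123.10 total_interest=$123.10
After 6 (month_end (apply 2% monthly interest)): balance=$1145.56 total_interest=$145.56
After 7 (month_end (apply 2% monthly interest)): balance=$1168.47 total_interest=$168.47
After 8 (withdraw($100)): balance=$1068.47 total_interest=$168.47
After 9 (month_end (apply 2% monthly interest)): balance=$1089.83 total_interest=$189.83
After 10 (deposit($1000)): balance=$2089.83 total_interest=$189.83
After 11 (withdraw($50)): balance=$2039.83 total_interest=$189.83

Answer: 189.83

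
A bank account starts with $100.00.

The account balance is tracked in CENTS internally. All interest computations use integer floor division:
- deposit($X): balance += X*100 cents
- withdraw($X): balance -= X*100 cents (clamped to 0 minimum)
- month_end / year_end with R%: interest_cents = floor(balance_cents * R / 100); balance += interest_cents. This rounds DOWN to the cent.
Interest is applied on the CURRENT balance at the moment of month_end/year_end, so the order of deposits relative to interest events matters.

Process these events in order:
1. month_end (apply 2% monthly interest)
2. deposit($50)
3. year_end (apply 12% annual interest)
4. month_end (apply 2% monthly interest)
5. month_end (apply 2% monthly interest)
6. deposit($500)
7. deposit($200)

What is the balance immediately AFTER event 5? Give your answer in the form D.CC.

Answer: 177.11

Derivation:
After 1 (month_end (apply 2% monthly interest)): balance=$102.00 total_interest=$2.00
After 2 (deposit($50)): balance=$152.00 total_interest=$2.00
After 3 (year_end (apply 12% annual interest)): balance=$170.24 total_interest=$20.24
After 4 (month_end (apply 2% monthly interest)): balance=$173.64 total_interest=$23.64
After 5 (month_end (apply 2% monthly interest)): balance=$177.11 total_interest=$27.11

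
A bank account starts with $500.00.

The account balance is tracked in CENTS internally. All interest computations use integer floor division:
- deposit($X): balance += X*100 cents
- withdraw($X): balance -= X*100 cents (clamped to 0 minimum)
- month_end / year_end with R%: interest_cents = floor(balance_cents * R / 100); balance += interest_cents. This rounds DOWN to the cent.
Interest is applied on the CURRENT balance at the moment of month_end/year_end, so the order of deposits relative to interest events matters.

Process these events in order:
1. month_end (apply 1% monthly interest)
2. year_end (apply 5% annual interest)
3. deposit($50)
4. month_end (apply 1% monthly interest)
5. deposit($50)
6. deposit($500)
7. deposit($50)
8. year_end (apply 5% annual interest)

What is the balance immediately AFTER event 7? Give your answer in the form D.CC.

After 1 (month_end (apply 1% monthly interest)): balance=$505.00 total_interest=$5.00
After 2 (year_end (apply 5% annual interest)): balance=$530.25 total_interest=$30.25
After 3 (deposit($50)): balance=$580.25 total_interest=$30.25
After 4 (month_end (apply 1% monthly interest)): balance=$586.05 total_interest=$36.05
After 5 (deposit($50)): balance=$636.05 total_interest=$36.05
After 6 (deposit($500)): balance=$1136.05 total_interest=$36.05
After 7 (deposit($50)): balance=$1186.05 total_interest=$36.05

Answer: 1186.05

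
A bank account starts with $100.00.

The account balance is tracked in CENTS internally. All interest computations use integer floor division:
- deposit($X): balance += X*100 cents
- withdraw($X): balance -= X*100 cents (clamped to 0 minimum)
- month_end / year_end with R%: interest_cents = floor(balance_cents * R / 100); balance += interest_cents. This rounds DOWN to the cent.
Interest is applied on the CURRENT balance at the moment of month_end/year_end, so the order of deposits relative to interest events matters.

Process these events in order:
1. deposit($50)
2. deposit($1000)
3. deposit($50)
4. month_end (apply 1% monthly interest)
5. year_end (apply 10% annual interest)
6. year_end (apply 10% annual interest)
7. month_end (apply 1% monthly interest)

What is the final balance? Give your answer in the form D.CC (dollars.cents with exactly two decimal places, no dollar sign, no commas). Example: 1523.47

Answer: 1481.18

Derivation:
After 1 (deposit($50)): balance=$150.00 total_interest=$0.00
After 2 (deposit($1000)): balance=$1150.00 total_interest=$0.00
After 3 (deposit($50)): balance=$1200.00 total_interest=$0.00
After 4 (month_end (apply 1% monthly interest)): balance=$1212.00 total_interest=$12.00
After 5 (year_end (apply 10% annual interest)): balance=$1333.20 total_interest=$133.20
After 6 (year_end (apply 10% annual interest)): balance=$1466.52 total_interest=$266.52
After 7 (month_end (apply 1% monthly interest)): balance=$1481.18 total_interest=$281.18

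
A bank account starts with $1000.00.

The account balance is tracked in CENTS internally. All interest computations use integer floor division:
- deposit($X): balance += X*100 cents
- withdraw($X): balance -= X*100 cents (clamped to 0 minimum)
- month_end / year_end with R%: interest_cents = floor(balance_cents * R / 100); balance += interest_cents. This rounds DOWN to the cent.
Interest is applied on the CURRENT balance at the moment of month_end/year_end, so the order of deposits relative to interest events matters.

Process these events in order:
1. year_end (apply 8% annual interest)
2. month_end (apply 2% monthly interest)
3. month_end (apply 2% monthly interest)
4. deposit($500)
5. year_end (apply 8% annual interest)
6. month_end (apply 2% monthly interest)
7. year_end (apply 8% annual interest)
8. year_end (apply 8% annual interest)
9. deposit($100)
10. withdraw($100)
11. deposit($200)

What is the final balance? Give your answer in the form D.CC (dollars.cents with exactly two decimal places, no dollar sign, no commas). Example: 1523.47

After 1 (year_end (apply 8% annual interest)): balance=$1080.00 total_interest=$80.00
After 2 (month_end (apply 2% monthly interest)): balance=$1101.60 total_interest=$101.60
After 3 (month_end (apply 2% monthly interest)): balance=$1123.63 total_interest=$123.63
After 4 (deposit($500)): balance=$1623.63 total_interest=$123.63
After 5 (year_end (apply 8% annual interest)): balance=$1753.52 total_interest=$253.52
After 6 (month_end (apply 2% monthly interest)): balance=$1788.59 total_interest=$288.59
After 7 (year_end (apply 8% annual interest)): balance=$1931.67 total_interest=$431.67
After 8 (year_end (apply 8% annual interest)): balance=$2086.20 total_interest=$586.20
After 9 (deposit($100)): balance=$2186.20 total_interest=$586.20
After 10 (withdraw($100)): balance=$2086.20 total_interest=$586.20
After 11 (deposit($200)): balance=$2286.20 total_interest=$586.20

Answer: 2286.20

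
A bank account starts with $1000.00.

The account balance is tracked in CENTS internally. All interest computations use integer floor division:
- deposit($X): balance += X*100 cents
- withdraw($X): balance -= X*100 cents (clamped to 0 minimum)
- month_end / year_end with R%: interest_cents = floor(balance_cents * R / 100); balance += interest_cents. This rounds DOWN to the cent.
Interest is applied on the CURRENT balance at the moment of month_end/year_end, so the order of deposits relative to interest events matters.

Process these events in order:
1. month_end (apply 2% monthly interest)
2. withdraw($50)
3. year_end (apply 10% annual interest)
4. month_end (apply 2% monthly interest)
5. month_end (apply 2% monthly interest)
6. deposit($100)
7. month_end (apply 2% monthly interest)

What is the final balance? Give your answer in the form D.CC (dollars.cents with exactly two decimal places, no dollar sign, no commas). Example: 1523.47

Answer: 1234.30

Derivation:
After 1 (month_end (apply 2% monthly interest)): balance=$1020.00 total_interest=$20.00
After 2 (withdraw($50)): balance=$970.00 total_interest=$20.00
After 3 (year_end (apply 10% annual interest)): balance=$1067.00 total_interest=$117.00
After 4 (month_end (apply 2% monthly interest)): balance=$1088.34 total_interest=$138.34
After 5 (month_end (apply 2% monthly interest)): balance=$1110.10 total_interest=$160.10
After 6 (deposit($100)): balance=$1210.10 total_interest=$160.10
After 7 (month_end (apply 2% monthly interest)): balance=$1234.30 total_interest=$184.30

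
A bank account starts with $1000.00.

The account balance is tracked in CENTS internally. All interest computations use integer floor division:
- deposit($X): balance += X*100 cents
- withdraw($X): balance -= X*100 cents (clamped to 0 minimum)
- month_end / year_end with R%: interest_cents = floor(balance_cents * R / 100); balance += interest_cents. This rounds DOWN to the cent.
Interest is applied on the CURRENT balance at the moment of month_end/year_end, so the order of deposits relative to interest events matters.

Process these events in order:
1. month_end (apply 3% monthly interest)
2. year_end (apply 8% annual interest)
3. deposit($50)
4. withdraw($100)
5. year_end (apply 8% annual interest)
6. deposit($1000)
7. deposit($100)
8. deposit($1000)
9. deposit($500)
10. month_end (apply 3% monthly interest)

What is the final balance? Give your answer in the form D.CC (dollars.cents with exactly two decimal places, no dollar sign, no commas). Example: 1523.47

After 1 (month_end (apply 3% monthly interest)): balance=$1030.00 total_interest=$30.00
After 2 (year_end (apply 8% annual interest)): balance=$1112.40 total_interest=$112.40
After 3 (deposit($50)): balance=$1162.40 total_interest=$112.40
After 4 (withdraw($100)): balance=$1062.40 total_interest=$112.40
After 5 (year_end (apply 8% annual interest)): balance=$1147.39 total_interest=$197.39
After 6 (deposit($1000)): balance=$2147.39 total_interest=$197.39
After 7 (deposit($100)): balance=$2247.39 total_interest=$197.39
After 8 (deposit($1000)): balance=$3247.39 total_interest=$197.39
After 9 (deposit($500)): balance=$3747.39 total_interest=$197.39
After 10 (month_end (apply 3% monthly interest)): balance=$3859.81 total_interest=$309.81

Answer: 3859.81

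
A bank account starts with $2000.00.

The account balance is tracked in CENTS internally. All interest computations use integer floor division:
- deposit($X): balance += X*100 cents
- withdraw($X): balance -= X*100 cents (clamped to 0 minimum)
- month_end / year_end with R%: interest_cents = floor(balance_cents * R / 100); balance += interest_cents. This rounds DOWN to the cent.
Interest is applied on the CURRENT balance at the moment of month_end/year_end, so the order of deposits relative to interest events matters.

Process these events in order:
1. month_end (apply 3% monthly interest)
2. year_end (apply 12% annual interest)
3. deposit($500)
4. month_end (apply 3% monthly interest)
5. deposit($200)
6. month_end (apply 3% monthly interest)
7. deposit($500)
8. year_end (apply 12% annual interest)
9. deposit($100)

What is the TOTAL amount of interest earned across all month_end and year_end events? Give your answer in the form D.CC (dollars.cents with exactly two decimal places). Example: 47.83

After 1 (month_end (apply 3% monthly interest)): balance=$2060.00 total_interest=$60.00
After 2 (year_end (apply 12% annual interest)): balance=$2307.20 total_interest=$307.20
After 3 (deposit($500)): balance=$2807.20 total_interest=$307.20
After 4 (month_end (apply 3% monthly interest)): balance=$2891.41 total_interest=$391.41
After 5 (deposit($200)): balance=$3091.41 total_interest=$391.41
After 6 (month_end (apply 3% monthly interest)): balance=$3184.15 total_interest=$484.15
After 7 (deposit($500)): balance=$3684.15 total_interest=$484.15
After 8 (year_end (apply 12% annual interest)): balance=$4126.24 total_interest=$926.24
After 9 (deposit($100)): balance=$4226.24 total_interest=$926.24

Answer: 926.24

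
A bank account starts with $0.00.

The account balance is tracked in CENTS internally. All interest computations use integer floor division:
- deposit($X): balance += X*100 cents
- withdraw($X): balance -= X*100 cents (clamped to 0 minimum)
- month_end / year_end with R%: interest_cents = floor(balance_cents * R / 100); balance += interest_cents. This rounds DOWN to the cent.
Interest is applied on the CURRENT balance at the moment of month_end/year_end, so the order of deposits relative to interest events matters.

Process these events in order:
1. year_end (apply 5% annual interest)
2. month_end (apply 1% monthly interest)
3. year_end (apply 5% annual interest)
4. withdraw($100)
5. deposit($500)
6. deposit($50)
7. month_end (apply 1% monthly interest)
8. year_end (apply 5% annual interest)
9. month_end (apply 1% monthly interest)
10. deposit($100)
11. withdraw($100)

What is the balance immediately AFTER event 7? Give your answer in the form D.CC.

After 1 (year_end (apply 5% annual interest)): balance=$0.00 total_interest=$0.00
After 2 (month_end (apply 1% monthly interest)): balance=$0.00 total_interest=$0.00
After 3 (year_end (apply 5% annual interest)): balance=$0.00 total_interest=$0.00
After 4 (withdraw($100)): balance=$0.00 total_interest=$0.00
After 5 (deposit($500)): balance=$500.00 total_interest=$0.00
After 6 (deposit($50)): balance=$550.00 total_interest=$0.00
After 7 (month_end (apply 1% monthly interest)): balance=$555.50 total_interest=$5.50

Answer: 555.50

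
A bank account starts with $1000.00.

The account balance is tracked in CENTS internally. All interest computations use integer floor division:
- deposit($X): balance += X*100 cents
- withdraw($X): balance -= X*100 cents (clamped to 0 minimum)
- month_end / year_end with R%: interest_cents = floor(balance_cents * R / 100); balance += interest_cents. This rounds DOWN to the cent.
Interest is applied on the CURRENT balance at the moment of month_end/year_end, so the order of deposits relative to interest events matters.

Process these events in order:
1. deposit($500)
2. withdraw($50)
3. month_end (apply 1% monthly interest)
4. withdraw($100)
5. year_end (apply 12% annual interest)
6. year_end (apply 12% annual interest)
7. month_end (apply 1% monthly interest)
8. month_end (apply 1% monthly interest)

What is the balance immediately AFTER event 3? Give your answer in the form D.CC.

After 1 (deposit($500)): balance=$1500.00 total_interest=$0.00
After 2 (withdraw($50)): balance=$1450.00 total_interest=$0.00
After 3 (month_end (apply 1% monthly interest)): balance=$1464.50 total_interest=$14.50

Answer: 1464.50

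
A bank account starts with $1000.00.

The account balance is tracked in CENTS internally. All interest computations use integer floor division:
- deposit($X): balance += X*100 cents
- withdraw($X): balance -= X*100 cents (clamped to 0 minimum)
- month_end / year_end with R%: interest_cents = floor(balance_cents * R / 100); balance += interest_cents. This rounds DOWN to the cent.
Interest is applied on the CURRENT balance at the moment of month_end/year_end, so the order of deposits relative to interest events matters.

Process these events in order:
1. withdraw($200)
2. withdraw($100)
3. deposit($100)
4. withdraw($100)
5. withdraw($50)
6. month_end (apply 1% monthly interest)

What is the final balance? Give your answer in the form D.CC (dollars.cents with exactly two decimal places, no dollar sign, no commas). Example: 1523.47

After 1 (withdraw($200)): balance=$800.00 total_interest=$0.00
After 2 (withdraw($100)): balance=$700.00 total_interest=$0.00
After 3 (deposit($100)): balance=$800.00 total_interest=$0.00
After 4 (withdraw($100)): balance=$700.00 total_interest=$0.00
After 5 (withdraw($50)): balance=$650.00 total_interest=$0.00
After 6 (month_end (apply 1% monthly interest)): balance=$656.50 total_interest=$6.50

Answer: 656.50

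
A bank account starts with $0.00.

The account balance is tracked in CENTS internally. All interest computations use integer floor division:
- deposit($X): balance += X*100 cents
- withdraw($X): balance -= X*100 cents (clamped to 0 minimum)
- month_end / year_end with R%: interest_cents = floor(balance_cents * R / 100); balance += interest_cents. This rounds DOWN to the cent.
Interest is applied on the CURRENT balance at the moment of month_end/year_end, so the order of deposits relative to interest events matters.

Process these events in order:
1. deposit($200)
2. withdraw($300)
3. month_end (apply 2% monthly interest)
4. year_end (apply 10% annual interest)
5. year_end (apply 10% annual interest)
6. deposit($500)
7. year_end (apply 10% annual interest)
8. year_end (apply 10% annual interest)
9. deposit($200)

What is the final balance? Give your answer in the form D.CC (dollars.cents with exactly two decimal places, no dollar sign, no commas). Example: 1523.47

After 1 (deposit($200)): balance=$200.00 total_interest=$0.00
After 2 (withdraw($300)): balance=$0.00 total_interest=$0.00
After 3 (month_end (apply 2% monthly interest)): balance=$0.00 total_interest=$0.00
After 4 (year_end (apply 10% annual interest)): balance=$0.00 total_interest=$0.00
After 5 (year_end (apply 10% annual interest)): balance=$0.00 total_interest=$0.00
After 6 (deposit($500)): balance=$500.00 total_interest=$0.00
After 7 (year_end (apply 10% annual interest)): balance=$550.00 total_interest=$50.00
After 8 (year_end (apply 10% annual interest)): balance=$605.00 total_interest=$105.00
After 9 (deposit($200)): balance=$805.00 total_interest=$105.00

Answer: 805.00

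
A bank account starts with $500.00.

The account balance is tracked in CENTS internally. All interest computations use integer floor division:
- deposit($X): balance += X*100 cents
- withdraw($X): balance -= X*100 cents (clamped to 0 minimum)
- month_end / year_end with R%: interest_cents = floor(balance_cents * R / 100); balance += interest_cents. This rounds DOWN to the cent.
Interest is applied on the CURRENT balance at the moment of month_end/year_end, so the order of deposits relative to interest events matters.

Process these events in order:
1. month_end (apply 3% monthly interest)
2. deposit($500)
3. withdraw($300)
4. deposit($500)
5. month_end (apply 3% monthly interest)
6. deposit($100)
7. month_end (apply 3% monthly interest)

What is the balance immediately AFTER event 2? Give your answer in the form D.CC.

Answer: 1015.00

Derivation:
After 1 (month_end (apply 3% monthly interest)): balance=$515.00 total_interest=$15.00
After 2 (deposit($500)): balance=$1015.00 total_interest=$15.00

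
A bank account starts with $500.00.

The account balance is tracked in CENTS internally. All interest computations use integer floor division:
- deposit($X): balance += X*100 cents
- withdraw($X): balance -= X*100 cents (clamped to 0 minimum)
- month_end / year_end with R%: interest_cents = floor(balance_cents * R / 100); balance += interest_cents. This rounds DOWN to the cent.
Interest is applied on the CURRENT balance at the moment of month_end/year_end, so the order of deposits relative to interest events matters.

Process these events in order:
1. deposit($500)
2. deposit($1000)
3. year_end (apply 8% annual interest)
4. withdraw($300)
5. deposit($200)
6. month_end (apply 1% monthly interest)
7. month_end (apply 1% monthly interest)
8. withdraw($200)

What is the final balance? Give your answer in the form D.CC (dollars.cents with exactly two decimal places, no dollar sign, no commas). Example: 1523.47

After 1 (deposit($500)): balance=$1000.00 total_interest=$0.00
After 2 (deposit($1000)): balance=$2000.00 total_interest=$0.00
After 3 (year_end (apply 8% annual interest)): balance=$2160.00 total_interest=$160.00
After 4 (withdraw($300)): balance=$1860.00 total_interest=$160.00
After 5 (deposit($200)): balance=$2060.00 total_interest=$160.00
After 6 (month_end (apply 1% monthly interest)): balance=$2080.60 total_interest=$180.60
After 7 (month_end (apply 1% monthly interest)): balance=$2101.40 total_interest=$201.40
After 8 (withdraw($200)): balance=$1901.40 total_interest=$201.40

Answer: 1901.40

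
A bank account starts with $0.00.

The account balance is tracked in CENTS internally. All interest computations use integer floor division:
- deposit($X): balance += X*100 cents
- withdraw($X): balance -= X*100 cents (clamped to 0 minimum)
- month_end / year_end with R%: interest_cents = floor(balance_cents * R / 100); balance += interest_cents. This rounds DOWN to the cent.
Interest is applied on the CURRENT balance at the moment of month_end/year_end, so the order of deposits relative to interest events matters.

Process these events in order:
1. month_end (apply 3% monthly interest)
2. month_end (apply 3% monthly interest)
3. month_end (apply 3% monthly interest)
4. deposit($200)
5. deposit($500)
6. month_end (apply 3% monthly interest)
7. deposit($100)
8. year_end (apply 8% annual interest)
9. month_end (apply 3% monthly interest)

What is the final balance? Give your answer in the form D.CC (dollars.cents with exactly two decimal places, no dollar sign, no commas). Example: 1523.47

Answer: 913.28

Derivation:
After 1 (month_end (apply 3% monthly interest)): balance=$0.00 total_interest=$0.00
After 2 (month_end (apply 3% monthly interest)): balance=$0.00 total_interest=$0.00
After 3 (month_end (apply 3% monthly interest)): balance=$0.00 total_interest=$0.00
After 4 (deposit($200)): balance=$200.00 total_interest=$0.00
After 5 (deposit($500)): balance=$700.00 total_interest=$0.00
After 6 (month_end (apply 3% monthly interest)): balance=$721.00 total_interest=$21.00
After 7 (deposit($100)): balance=$821.00 total_interest=$21.00
After 8 (year_end (apply 8% annual interest)): balance=$886.68 total_interest=$86.68
After 9 (month_end (apply 3% monthly interest)): balance=$913.28 total_interest=$113.28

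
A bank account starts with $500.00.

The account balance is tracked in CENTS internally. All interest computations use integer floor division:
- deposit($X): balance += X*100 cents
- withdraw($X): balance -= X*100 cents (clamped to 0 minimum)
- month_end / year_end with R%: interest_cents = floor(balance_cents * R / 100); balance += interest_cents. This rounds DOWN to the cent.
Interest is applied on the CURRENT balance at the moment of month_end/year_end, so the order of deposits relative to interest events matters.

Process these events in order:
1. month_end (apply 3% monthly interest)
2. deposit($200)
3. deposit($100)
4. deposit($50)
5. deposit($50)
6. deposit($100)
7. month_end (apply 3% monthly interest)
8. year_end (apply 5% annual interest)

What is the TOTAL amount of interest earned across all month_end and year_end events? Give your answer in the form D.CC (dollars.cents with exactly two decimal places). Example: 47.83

Answer: 97.72

Derivation:
After 1 (month_end (apply 3% monthly interest)): balance=$515.00 total_interest=$15.00
After 2 (deposit($200)): balance=$715.00 total_interest=$15.00
After 3 (deposit($100)): balance=$815.00 total_interest=$15.00
After 4 (deposit($50)): balance=$865.00 total_interest=$15.00
After 5 (deposit($50)): balance=$915.00 total_interest=$15.00
After 6 (deposit($100)): balance=$1015.00 total_interest=$15.00
After 7 (month_end (apply 3% monthly interest)): balance=$1045.45 total_interest=$45.45
After 8 (year_end (apply 5% annual interest)): balance=$1097.72 total_interest=$97.72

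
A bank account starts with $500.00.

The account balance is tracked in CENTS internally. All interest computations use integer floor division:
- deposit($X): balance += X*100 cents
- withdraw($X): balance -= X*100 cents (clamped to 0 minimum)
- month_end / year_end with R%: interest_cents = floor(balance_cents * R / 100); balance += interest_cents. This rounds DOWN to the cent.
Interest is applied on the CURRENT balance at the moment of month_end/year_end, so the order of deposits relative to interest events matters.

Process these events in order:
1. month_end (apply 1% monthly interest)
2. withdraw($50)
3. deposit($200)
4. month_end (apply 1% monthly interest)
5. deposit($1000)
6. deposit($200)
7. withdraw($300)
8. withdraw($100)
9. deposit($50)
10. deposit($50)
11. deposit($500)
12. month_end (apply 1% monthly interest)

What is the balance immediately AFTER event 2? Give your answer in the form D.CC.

After 1 (month_end (apply 1% monthly interest)): balance=$505.00 total_interest=$5.00
After 2 (withdraw($50)): balance=$455.00 total_interest=$5.00

Answer: 455.00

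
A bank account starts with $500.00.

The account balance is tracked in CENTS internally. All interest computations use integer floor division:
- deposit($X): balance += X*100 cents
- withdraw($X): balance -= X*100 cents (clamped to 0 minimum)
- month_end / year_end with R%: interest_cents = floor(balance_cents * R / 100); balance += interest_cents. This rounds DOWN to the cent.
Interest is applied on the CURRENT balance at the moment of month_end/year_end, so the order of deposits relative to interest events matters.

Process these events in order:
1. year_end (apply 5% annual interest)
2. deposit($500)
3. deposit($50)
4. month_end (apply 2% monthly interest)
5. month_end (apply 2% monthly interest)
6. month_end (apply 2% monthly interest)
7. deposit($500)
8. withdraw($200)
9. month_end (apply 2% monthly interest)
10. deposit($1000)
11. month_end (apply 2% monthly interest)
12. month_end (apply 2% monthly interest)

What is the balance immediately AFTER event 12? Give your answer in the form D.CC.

Answer: 2569.36

Derivation:
After 1 (year_end (apply 5% annual interest)): balance=$525.00 total_interest=$25.00
After 2 (deposit($500)): balance=$1025.00 total_interest=$25.00
After 3 (deposit($50)): balance=$1075.00 total_interest=$25.00
After 4 (month_end (apply 2% monthly interest)): balance=$1096.50 total_interest=$46.50
After 5 (month_end (apply 2% monthly interest)): balance=$1118.43 total_interest=$68.43
After 6 (month_end (apply 2% monthly interest)): balance=$1140.79 total_interest=$90.79
After 7 (deposit($500)): balance=$1640.79 total_interest=$90.79
After 8 (withdraw($200)): balance=$1440.79 total_interest=$90.79
After 9 (month_end (apply 2% monthly interest)): balance=$1469.60 total_interest=$119.60
After 10 (deposit($1000)): balance=$2469.60 total_interest=$119.60
After 11 (month_end (apply 2% monthly interest)): balance=$2518.99 total_interest=$168.99
After 12 (month_end (apply 2% monthly interest)): balance=$2569.36 total_interest=$219.36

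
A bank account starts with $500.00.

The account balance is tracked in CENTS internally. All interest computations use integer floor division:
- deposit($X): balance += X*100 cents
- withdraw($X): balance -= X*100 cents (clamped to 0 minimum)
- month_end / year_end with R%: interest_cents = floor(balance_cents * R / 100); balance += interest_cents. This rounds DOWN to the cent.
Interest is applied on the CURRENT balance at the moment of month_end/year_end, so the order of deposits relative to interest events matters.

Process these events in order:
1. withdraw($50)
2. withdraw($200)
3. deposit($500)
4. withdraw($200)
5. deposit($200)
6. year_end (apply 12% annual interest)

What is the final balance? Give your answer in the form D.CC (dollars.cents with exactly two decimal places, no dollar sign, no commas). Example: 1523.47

After 1 (withdraw($50)): balance=$450.00 total_interest=$0.00
After 2 (withdraw($200)): balance=$250.00 total_interest=$0.00
After 3 (deposit($500)): balance=$750.00 total_interest=$0.00
After 4 (withdraw($200)): balance=$550.00 total_interest=$0.00
After 5 (deposit($200)): balance=$750.00 total_interest=$0.00
After 6 (year_end (apply 12% annual interest)): balance=$840.00 total_interest=$90.00

Answer: 840.00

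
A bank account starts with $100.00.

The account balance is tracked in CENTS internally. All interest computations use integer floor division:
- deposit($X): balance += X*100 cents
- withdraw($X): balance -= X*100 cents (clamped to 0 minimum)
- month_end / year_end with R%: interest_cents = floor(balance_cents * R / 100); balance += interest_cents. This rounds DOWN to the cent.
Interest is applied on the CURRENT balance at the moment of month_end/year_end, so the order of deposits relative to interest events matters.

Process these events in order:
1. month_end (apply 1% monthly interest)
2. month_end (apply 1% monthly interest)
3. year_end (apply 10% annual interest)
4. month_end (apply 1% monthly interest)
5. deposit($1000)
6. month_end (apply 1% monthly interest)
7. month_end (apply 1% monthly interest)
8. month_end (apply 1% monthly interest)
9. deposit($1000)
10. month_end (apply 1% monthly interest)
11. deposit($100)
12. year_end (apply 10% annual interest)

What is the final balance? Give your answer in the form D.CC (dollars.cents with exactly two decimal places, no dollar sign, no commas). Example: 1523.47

Answer: 2495.37

Derivation:
After 1 (month_end (apply 1% monthly interest)): balance=$101.00 total_interest=$1.00
After 2 (month_end (apply 1% monthly interest)): balance=$102.01 total_interest=$2.01
After 3 (year_end (apply 10% annual interest)): balance=$112.21 total_interest=$12.21
After 4 (month_end (apply 1% monthly interest)): balance=$113.33 total_interest=$13.33
After 5 (deposit($1000)): balance=$1113.33 total_interest=$13.33
After 6 (month_end (apply 1% monthly interest)): balance=$1124.46 total_interest=$24.46
After 7 (month_end (apply 1% monthly interest)): balance=$1135.70 total_interest=$35.70
After 8 (month_end (apply 1% monthly interest)): balance=$1147.05 total_interest=$47.05
After 9 (deposit($1000)): balance=$2147.05 total_interest=$47.05
After 10 (month_end (apply 1% monthly interest)): balance=$2168.52 total_interest=$68.52
After 11 (deposit($100)): balance=$2268.52 total_interest=$68.52
After 12 (year_end (apply 10% annual interest)): balance=$2495.37 total_interest=$295.37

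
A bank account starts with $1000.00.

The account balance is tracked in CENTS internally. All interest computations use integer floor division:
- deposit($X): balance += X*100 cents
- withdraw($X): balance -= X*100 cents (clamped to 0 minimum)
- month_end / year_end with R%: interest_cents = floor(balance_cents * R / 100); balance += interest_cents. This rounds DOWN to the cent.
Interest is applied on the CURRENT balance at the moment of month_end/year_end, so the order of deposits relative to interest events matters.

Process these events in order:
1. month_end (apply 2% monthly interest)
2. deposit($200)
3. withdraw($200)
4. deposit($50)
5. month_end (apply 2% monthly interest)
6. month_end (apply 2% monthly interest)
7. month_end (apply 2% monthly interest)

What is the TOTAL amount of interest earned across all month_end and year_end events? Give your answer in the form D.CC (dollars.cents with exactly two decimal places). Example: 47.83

After 1 (month_end (apply 2% monthly interest)): balance=$1020.00 total_interest=$20.00
After 2 (deposit($200)): balance=$1220.00 total_interest=$20.00
After 3 (withdraw($200)): balance=$1020.00 total_interest=$20.00
After 4 (deposit($50)): balance=$1070.00 total_interest=$20.00
After 5 (month_end (apply 2% monthly interest)): balance=$1091.40 total_interest=$41.40
After 6 (month_end (apply 2% monthly interest)): balance=$1113.22 total_interest=$63.22
After 7 (month_end (apply 2% monthly interest)): balance=$1135.48 total_interest=$85.48

Answer: 85.48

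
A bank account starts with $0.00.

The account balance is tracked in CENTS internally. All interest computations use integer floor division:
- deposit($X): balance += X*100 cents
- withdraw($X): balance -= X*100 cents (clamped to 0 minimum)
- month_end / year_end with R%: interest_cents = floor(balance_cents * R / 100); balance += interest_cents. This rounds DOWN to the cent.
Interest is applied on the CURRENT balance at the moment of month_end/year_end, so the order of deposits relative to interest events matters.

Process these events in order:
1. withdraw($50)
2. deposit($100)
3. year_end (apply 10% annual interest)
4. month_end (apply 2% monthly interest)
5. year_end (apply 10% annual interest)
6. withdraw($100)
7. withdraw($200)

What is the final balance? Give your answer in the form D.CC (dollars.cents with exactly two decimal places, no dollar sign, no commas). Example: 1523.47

Answer: 0.00

Derivation:
After 1 (withdraw($50)): balance=$0.00 total_interest=$0.00
After 2 (deposit($100)): balance=$100.00 total_interest=$0.00
After 3 (year_end (apply 10% annual interest)): balance=$110.00 total_interest=$10.00
After 4 (month_end (apply 2% monthly interest)): balance=$112.20 total_interest=$12.20
After 5 (year_end (apply 10% annual interest)): balance=$123.42 total_interest=$23.42
After 6 (withdraw($100)): balance=$23.42 total_interest=$23.42
After 7 (withdraw($200)): balance=$0.00 total_interest=$23.42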